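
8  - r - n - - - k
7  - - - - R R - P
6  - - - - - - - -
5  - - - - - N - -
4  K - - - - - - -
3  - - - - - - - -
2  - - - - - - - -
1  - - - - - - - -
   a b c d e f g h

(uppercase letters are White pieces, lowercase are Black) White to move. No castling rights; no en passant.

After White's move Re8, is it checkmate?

yes

After Re8: black king on h8; in check: yes, from the white rook on e8.
King squares — g7: attacked by Nf5; h7: attacked by Rf7; g8: attacked by Ph7.
Black has no legal moves → checkmate.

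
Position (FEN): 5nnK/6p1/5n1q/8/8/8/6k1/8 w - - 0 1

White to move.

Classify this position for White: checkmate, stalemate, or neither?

White to move; white king on h8.
In check: yes, from the black queen on h6.
King squares — g7: attacked by Qh6; h7: attacked by Nf6; g8: attacked by Nf6.
Legal moves for White: none.
In check with no legal moves → checkmate.

checkmate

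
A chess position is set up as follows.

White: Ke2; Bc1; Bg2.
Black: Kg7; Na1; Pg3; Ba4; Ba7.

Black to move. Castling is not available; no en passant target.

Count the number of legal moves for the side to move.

Black to move; king on g7.
In check: no.
Legal moves: Kh8, Kg8, Kf8, Kh7, Kf7, Kg6, Kf6, Bb8, Bb6, Bc5, Bd4, Be3, Bf2, Bg1, Be8, Bd7, Bc6, Bb5+, Bb3, Bc2, Bd1+, Nb3, Nc2.
Count: 23.

23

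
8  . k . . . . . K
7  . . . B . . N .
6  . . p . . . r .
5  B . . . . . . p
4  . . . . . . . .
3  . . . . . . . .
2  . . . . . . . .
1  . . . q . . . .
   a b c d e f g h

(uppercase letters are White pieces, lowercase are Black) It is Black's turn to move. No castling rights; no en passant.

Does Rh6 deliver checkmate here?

After Rh6: white king on h8; in check: yes, from the black rook on h6.
White has 1 legal reply: Kg8.
In check but a legal move exists → not checkmate.

no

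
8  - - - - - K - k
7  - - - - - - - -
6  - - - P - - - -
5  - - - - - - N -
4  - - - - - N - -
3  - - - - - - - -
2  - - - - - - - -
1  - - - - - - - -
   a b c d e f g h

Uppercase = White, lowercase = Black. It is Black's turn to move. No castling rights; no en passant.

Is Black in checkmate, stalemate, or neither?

stalemate

Black to move; black king on h8.
In check: no.
King squares — g7: attacked by Kf8; h7: attacked by Ng5; g8: attacked by Kf8.
Legal moves for Black: none.
Not in check and no legal moves → stalemate.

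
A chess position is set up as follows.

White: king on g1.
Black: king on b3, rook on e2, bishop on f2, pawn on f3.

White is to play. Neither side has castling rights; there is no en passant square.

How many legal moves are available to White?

White to move; king on g1.
In check: yes, from the black bishop on f2.
Legal moves: Kh2, Kh1, Kf1.
Count: 3.

3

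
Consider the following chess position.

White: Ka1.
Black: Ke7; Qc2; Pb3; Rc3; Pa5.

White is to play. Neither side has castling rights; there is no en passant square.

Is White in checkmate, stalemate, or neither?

stalemate

White to move; white king on a1.
In check: no.
King squares — b1: attacked by Qc2; a2: attacked by Qc2; b2: attacked by Qc2.
Legal moves for White: none.
Not in check and no legal moves → stalemate.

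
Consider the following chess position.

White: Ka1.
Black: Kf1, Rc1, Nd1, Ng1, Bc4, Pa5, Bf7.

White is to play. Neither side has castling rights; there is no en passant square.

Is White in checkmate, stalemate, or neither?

checkmate

White to move; white king on a1.
In check: yes, from the black rook on c1.
King squares — b1: attacked by Rc1; a2: attacked by Bc4; b2: attacked by Nd1.
Legal moves for White: none.
In check with no legal moves → checkmate.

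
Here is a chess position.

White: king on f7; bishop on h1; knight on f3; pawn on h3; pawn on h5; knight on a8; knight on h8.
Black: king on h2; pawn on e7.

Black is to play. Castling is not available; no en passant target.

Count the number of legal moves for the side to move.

3

Black to move; king on h2.
In check: yes, from the white knight on f3.
Legal moves: Kxh3, Kg3, Kxh1.
Count: 3.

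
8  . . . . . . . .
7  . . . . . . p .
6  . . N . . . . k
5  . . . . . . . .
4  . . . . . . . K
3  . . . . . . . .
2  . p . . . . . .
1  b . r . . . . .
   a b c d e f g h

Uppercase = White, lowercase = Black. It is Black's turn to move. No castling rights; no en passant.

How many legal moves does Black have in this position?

19

Black to move; king on h6.
In check: no.
Legal moves: Kh7, Kg6, Rxc6, Rc5, Rc4+, Rc3, Rc2, Rh1+, Rg1, Rf1, Re1, Rd1, Rb1, g6, b1=Q, b1=R, b1=B, b1=N, g5+.
Count: 19.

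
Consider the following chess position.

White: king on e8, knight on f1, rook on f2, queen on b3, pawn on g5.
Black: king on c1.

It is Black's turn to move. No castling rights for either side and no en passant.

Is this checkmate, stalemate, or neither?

Black to move; black king on c1.
In check: no.
King squares — b1: attacked by Qb3; d1: attacked by Qb3; b2: attacked by Rf2; c2: attacked by Rf2; d2: attacked by Nf1.
Legal moves for Black: none.
Not in check and no legal moves → stalemate.

stalemate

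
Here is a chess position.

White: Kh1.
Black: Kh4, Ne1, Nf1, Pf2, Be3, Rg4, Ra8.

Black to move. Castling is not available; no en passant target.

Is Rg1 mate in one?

yes

After Rg1: white king on h1; in check: yes, from the black rook on g1.
King squares — g1: attacked by Pf2; g2: attacked by Ne1; h2: attacked by Nf1.
White has no legal moves → checkmate.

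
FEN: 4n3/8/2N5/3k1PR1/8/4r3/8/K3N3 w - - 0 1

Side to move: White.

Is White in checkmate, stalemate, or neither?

White to move; white king on a1.
In check: no.
Legal moves for White include: Nd8, Nb8, Ne7+, Na7, Ne5, Na5, Nd4, Nb4+, Rg8, Rg7, Rg6, Rh5, Rg4, Rg3, Rg2, Rg1, Nf3, Nd3, ... (list truncated; more exist).
White has legal moves and is not in check → neither.

neither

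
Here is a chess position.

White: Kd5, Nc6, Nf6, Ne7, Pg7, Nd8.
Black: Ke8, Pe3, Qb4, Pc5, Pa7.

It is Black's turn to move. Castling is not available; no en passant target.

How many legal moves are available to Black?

Black to move; king on e8.
In check: yes, from the white knight on f6.
Legal moves: none.
Count: 0.

0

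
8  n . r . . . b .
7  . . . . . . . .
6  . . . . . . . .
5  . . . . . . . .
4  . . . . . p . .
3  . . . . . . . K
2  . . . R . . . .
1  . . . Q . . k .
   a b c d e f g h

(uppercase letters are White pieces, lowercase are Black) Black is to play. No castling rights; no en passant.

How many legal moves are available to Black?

Black to move; king on g1.
In check: yes, from the white queen on d1.
Legal moves: none.
Count: 0.

0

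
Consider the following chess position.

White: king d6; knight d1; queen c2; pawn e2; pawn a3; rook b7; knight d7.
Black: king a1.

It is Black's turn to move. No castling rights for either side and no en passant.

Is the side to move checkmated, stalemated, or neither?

stalemate

Black to move; black king on a1.
In check: no.
King squares — b1: attacked by Qc2; a2: attacked by Qc2; b2: attacked by Nd1.
Legal moves for Black: none.
Not in check and no legal moves → stalemate.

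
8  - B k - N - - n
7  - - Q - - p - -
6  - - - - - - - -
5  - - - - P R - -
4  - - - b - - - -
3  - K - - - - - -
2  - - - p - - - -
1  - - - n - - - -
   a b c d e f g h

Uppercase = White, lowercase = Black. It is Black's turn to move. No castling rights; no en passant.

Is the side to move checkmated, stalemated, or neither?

Black to move; black king on c8.
In check: yes, from the white queen on c7.
King squares — b7: attacked by Qc7; c7: attacked by Bb8; d7: attacked by Qc7; b8: attacked by Qc7; d8: attacked by Qc7.
Legal moves for Black: none.
In check with no legal moves → checkmate.

checkmate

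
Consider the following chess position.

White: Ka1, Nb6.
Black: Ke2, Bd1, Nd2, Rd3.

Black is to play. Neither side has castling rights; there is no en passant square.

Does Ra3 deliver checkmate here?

no

After Ra3: white king on a1; in check: yes, from the black rook on a3.
White has 1 legal reply: Kb2.
In check but a legal move exists → not checkmate.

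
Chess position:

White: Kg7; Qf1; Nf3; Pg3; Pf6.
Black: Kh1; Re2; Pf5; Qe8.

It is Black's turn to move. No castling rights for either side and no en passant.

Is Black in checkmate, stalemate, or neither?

Black to move; black king on h1.
In check: yes, from the white queen on f1.
King squares — g1: attacked by Qf1; g2: attacked by Qf1; h2: attacked by Nf3.
Legal moves for Black: none.
In check with no legal moves → checkmate.

checkmate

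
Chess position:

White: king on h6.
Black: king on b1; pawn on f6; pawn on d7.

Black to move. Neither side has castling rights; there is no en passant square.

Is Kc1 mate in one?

no

After Kc1: white king on h6; in check: no.
White is not in check, so this cannot be checkmate.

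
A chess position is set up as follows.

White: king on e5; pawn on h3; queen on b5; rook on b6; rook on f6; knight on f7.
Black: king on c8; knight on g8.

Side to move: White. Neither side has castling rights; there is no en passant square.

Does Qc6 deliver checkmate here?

yes

After Qc6: black king on c8; in check: yes, from the white queen on c6.
King squares — b7: attacked by Rb6; c7: attacked by Qc6; d7: attacked by Qc6; b8: attacked by Rb6; d8: attacked by Nf7.
Black has no legal moves → checkmate.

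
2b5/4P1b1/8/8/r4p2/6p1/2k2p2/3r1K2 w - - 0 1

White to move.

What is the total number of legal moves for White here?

White to move; king on f1.
In check: yes, from the black rook on d1.
Legal moves: Kg2, Ke2.
Count: 2.

2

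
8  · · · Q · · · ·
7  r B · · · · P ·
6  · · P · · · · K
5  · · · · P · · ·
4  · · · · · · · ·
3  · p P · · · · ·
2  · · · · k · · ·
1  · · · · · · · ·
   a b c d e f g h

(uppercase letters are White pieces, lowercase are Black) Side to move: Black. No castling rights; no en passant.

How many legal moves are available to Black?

Black to move; king on e2.
In check: no.
Legal moves: Ra8, Rxb7, Ra6, Ra5, Ra4, Ra3, Ra2, Ra1, Kf3, Ke3, Kf2, Kf1, Ke1, b2.
Count: 14.

14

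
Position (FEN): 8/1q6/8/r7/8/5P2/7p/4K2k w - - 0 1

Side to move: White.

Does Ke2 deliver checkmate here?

After Ke2: black king on h1; in check: no.
Black is not in check, so this cannot be checkmate.

no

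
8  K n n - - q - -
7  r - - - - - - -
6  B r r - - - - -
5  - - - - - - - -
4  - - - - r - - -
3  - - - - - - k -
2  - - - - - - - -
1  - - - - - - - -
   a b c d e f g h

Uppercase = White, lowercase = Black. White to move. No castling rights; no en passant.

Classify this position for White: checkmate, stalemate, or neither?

White to move; white king on a8.
In check: yes, from the black rook on a7.
King squares — a7: attacked by Nc8; b7: attacked by Rb6; b8: attacked by Rb6.
Legal moves for White: none.
In check with no legal moves → checkmate.

checkmate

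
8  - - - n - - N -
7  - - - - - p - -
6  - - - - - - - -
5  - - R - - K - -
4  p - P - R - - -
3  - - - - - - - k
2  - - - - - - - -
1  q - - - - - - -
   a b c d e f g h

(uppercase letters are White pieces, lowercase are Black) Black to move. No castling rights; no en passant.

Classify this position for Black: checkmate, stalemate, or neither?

Black to move; black king on h3.
In check: no.
Legal moves for Black include: Nb7, Ne6, Nc6, Kg3, Kh2, Kg2, Qh8, Qg7, Qf6+, Qe5+, Qd4, Qc3, Qa3, Qb2, Qa2, Qh1, Qg1, Qf1+, ... (list truncated; more exist).
Black has legal moves and is not in check → neither.

neither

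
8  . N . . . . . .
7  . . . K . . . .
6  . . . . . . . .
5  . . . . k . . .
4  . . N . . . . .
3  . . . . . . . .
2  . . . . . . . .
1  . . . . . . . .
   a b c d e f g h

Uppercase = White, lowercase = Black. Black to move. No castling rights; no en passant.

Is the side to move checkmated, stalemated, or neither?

Black to move; black king on e5.
In check: yes, from the white knight on c4.
Legal moves for Black: Kf6, Kf5, Kd5, Kf4, Ke4, Kd4.
Black is in check but has 6 legal moves → neither.

neither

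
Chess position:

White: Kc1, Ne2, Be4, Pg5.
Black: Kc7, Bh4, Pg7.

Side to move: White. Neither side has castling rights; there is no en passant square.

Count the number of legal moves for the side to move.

White to move; king on c1.
In check: no.
Legal moves: Ba8, Bh7, Bb7, Bg6, Bc6, Bf5, Bd5, Bf3, Bd3, Bg2, Bc2, Bh1, Bb1, Nf4, Nd4, Ng3, Nc3, Ng1, Kd2, Kc2, Kb2, Kd1, Kb1, g6.
Count: 24.

24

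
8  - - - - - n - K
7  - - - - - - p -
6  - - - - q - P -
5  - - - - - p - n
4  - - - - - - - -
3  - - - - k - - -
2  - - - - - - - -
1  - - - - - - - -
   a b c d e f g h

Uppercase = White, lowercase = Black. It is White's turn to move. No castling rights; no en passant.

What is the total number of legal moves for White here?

White to move; king on h8.
In check: no.
Legal moves: none.
Count: 0.

0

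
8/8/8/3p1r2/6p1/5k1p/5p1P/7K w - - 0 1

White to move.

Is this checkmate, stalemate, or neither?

stalemate

White to move; white king on h1.
In check: no.
King squares — g1: attacked by Pf2; g2: attacked by Kf3; h2: own pawn.
Legal moves for White: none.
Not in check and no legal moves → stalemate.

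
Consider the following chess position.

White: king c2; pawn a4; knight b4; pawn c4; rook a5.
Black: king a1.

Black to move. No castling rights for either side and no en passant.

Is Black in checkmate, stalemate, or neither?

Black to move; black king on a1.
In check: no.
King squares — b1: attacked by Kc2; a2: attacked by Nb4; b2: attacked by Kc2.
Legal moves for Black: none.
Not in check and no legal moves → stalemate.

stalemate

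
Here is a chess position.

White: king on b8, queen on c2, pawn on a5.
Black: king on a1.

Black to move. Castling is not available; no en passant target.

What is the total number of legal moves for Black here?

Black to move; king on a1.
In check: no.
Legal moves: none.
Count: 0.

0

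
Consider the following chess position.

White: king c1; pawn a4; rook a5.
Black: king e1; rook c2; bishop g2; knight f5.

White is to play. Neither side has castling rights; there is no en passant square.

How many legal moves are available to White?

White to move; king on c1.
In check: yes, from the black rook on c2.
Legal moves: Kxc2, Kb1.
Count: 2.

2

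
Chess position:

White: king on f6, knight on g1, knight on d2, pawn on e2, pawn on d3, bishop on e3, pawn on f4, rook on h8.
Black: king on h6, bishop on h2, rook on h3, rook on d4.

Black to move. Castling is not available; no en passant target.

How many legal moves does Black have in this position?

Black to move; king on h6.
In check: yes, from the white rook on h8.
Legal moves: none.
Count: 0.

0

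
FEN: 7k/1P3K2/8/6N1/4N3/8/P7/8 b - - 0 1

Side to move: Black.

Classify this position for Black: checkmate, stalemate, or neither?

Black to move; black king on h8.
In check: no.
King squares — g7: attacked by Kf7; h7: attacked by Ng5; g8: attacked by Kf7.
Legal moves for Black: none.
Not in check and no legal moves → stalemate.

stalemate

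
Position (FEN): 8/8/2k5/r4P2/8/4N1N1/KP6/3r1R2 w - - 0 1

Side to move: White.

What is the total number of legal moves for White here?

White to move; king on a2.
In check: yes, from the black rook on a5.
Legal moves: Kb3.
Count: 1.

1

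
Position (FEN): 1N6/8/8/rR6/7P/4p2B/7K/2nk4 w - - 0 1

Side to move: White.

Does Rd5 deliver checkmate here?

After Rd5: black king on d1; in check: yes, from the white rook on d5.
Black has 5 legal replies: Ke2, Kc2, Ke1, Rxd5, Nd3.
In check but a legal move exists → not checkmate.

no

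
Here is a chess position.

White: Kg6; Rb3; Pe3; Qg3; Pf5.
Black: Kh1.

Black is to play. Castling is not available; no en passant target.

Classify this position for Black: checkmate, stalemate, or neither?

stalemate

Black to move; black king on h1.
In check: no.
King squares — g1: attacked by Qg3; g2: attacked by Qg3; h2: attacked by Qg3.
Legal moves for Black: none.
Not in check and no legal moves → stalemate.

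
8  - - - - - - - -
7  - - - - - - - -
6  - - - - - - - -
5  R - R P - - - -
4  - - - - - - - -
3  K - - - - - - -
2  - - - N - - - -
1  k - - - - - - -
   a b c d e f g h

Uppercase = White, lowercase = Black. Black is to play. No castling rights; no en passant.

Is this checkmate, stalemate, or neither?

Black to move; black king on a1.
In check: no.
King squares — b1: attacked by Nd2; a2: attacked by Ka3; b2: attacked by Ka3.
Legal moves for Black: none.
Not in check and no legal moves → stalemate.

stalemate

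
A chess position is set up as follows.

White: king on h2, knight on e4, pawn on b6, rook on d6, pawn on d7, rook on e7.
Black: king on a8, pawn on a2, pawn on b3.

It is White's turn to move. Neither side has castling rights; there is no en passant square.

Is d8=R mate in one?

After d8=R: black king on a8; in check: yes, from the white rook on d8.
King squares — a7: attacked by Pb6; b7: attacked by Re7; b8: attacked by Rd8.
Black has no legal moves → checkmate.

yes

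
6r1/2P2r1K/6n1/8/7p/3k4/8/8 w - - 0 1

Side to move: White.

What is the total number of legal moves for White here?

White to move; king on h7.
In check: yes, from the black rook on f7.
Legal moves: Kxg8, Kh6.
Count: 2.

2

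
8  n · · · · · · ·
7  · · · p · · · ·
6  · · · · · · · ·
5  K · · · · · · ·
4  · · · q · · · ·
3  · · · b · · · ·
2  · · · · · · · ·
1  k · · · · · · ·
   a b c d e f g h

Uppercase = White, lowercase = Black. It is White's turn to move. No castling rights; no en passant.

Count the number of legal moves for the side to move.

White to move; king on a5.
In check: no.
Legal moves: none.
Count: 0.

0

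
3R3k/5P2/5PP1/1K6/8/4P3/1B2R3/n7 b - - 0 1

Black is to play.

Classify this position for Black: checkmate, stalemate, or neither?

Black to move; black king on h8.
In check: yes, from the white rook on d8.
King squares — g7: attacked by Pf6; h7: attacked by Pg6; g8: attacked by Pf7.
Legal moves for Black: none.
In check with no legal moves → checkmate.

checkmate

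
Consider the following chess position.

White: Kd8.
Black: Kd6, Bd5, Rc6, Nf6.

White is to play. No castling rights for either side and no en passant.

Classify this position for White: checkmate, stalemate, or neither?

stalemate

White to move; white king on d8.
In check: no.
King squares — c7: attacked by Rc6; d7: attacked by Kd6; e7: attacked by Kd6; c8: attacked by Rc6; e8: attacked by Nf6.
Legal moves for White: none.
Not in check and no legal moves → stalemate.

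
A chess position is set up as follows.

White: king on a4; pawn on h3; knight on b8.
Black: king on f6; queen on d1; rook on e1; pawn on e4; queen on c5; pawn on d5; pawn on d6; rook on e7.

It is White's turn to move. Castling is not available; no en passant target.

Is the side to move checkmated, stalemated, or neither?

checkmate

White to move; white king on a4.
In check: yes, from the black queen on d1.
King squares — a3: attacked by Qc5; b3: attacked by Qd1; b4: attacked by Qc5; a5: attacked by Qc5; b5: attacked by Qc5.
Legal moves for White: none.
In check with no legal moves → checkmate.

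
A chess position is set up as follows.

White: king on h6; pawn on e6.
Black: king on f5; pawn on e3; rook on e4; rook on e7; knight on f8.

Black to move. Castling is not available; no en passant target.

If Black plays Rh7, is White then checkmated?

After Rh7: white king on h6; in check: yes, from the black rook on h7.
King squares — g5: attacked by Kf5; h5: attacked by Rh7; g6: attacked by Kf5; g7: attacked by Rh7; h7: attacked by Nf8.
White has no legal moves → checkmate.

yes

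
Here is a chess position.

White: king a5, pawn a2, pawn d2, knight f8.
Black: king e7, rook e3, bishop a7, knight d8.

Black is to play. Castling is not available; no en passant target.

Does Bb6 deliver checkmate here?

After Bb6: white king on a5; in check: yes, from the black bishop on b6.
White has 5 legal replies: Kxb6, Ka6, Kb5, Kb4, Ka4.
In check but a legal move exists → not checkmate.

no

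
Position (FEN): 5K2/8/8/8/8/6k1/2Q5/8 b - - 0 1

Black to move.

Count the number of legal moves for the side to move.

Black to move; king on g3.
In check: no.
Legal moves: Kh4, Kg4, Kf4, Kh3, Kf3.
Count: 5.

5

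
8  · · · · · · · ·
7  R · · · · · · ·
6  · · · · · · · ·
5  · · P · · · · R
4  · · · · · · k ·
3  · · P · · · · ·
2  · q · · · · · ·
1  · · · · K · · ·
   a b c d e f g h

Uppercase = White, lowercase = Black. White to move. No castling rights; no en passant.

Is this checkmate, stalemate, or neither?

neither

White to move; white king on e1.
In check: no.
Legal moves for White include: Ra8, Rah7, Rg7+, Rf7, Re7, Rd7, Rc7, Rb7, Ra6, Ra5, Ra4+, Ra3, Ra2, Ra1, Rh8, Rhh7, Rh6, Rg5+, ... (list truncated; more exist).
White has legal moves and is not in check → neither.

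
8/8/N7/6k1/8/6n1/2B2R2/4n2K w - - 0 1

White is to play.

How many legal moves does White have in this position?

2

White to move; king on h1.
In check: yes, from the black knight on g3.
Legal moves: Kh2, Kg1.
Count: 2.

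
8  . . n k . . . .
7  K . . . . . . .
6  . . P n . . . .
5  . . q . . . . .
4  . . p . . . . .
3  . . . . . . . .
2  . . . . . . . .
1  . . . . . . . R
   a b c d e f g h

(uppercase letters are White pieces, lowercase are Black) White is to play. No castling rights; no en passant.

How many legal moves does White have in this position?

3

White to move; king on a7.
In check: yes, from the black queen on c5 and the black knight on c8.
Legal moves: Kb8, Ka8, Ka6.
Count: 3.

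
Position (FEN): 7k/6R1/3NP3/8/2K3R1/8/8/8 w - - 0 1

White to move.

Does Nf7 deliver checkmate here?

yes

After Nf7: black king on h8; in check: yes, from the white knight on f7.
King squares — g7: attacked by Rg4; h7: attacked by Rg7; g8: attacked by Rg7.
Black has no legal moves → checkmate.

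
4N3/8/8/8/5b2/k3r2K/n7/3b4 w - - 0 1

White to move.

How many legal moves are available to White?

White to move; king on h3.
In check: yes, from the black rook on e3.
Legal moves: Kh4, Kg2.
Count: 2.

2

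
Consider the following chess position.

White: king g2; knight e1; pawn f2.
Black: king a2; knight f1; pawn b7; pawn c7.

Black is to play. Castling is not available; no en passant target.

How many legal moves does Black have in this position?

13

Black to move; king on a2.
In check: no.
Legal moves: Kb3, Ka3, Kb2, Kb1, Ka1, Ng3, Ne3+, Nh2, Nd2, c6, b6, c5, b5.
Count: 13.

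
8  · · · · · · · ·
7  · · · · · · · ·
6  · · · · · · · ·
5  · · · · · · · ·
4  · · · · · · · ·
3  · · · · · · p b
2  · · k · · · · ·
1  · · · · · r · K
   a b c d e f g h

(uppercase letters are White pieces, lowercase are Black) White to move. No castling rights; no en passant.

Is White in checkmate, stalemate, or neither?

White to move; white king on h1.
In check: yes, from the black rook on f1.
King squares — g1: attacked by Rf1; g2: attacked by Bh3; h2: attacked by Pg3.
Legal moves for White: none.
In check with no legal moves → checkmate.

checkmate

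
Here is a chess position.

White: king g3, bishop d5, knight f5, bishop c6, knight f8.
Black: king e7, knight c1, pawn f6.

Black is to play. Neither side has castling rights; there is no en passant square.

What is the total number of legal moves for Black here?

2

Black to move; king on e7.
In check: yes, from the white knight on f5.
Legal moves: Kxf8, Kd8.
Count: 2.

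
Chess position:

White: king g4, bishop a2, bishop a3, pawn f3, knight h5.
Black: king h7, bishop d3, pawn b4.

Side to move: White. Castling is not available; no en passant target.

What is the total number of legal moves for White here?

20

White to move; king on g4.
In check: no.
Legal moves: Ng7, Nf6+, Nf4, Ng3, Kg5, Kh4, Kf4, Kh3, Kg3, Bxb4, Bb2, Bc1, Bg8+, Bf7, Be6, Bd5, Bc4, Bb3, Bb1, f4.
Count: 20.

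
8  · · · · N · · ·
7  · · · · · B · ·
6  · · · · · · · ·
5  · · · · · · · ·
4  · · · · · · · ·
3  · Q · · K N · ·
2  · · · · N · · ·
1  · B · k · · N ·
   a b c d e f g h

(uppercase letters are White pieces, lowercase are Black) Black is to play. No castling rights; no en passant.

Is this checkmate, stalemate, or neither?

checkmate

Black to move; black king on d1.
In check: yes, from the white queen on b3.
King squares — c1: attacked by Ne2; e1: attacked by Nf3; c2: attacked by Bb1; d2: attacked by Ke3; e2: attacked by Ng1.
Legal moves for Black: none.
In check with no legal moves → checkmate.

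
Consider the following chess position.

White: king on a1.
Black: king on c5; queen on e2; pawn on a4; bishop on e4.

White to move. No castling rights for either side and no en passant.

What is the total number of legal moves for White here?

White to move; king on a1.
In check: no.
Legal moves: none.
Count: 0.

0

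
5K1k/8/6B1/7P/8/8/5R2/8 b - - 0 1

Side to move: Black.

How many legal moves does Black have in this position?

0

Black to move; king on h8.
In check: no.
Legal moves: none.
Count: 0.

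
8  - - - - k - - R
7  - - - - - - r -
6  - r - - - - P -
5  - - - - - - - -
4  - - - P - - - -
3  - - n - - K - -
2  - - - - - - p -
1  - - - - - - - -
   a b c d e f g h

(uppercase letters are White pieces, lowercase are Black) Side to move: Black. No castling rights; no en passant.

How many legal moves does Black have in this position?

3

Black to move; king on e8.
In check: yes, from the white rook on h8.
Legal moves: Ke7, Kd7, Rg8.
Count: 3.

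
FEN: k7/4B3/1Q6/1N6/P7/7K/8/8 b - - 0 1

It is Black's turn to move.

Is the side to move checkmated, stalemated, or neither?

stalemate

Black to move; black king on a8.
In check: no.
King squares — a7: attacked by Nb5; b7: attacked by Qb6; b8: attacked by Qb6.
Legal moves for Black: none.
Not in check and no legal moves → stalemate.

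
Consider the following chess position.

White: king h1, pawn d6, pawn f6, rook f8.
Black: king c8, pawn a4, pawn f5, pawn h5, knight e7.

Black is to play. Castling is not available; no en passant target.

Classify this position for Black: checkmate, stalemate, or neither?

neither

Black to move; black king on c8.
In check: yes, from the white rook on f8.
King squares — b7: available; c7: attacked by Pd6; d7: available; b8: attacked by Rf8; d8: attacked by Rf8.
Legal moves for Black: Kd7, Kb7.
Black is in check but has 2 legal moves → neither.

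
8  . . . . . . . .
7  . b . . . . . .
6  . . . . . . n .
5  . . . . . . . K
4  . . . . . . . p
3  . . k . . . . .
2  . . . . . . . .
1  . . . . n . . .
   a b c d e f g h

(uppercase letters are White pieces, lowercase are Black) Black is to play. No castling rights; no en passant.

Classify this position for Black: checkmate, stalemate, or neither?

Black to move; black king on c3.
In check: no.
Legal moves for Black include: Bc8, Ba8, Bc6, Ba6, Bd5, Be4, Bf3+, Bg2, Bh1, Nh8, Nf8, Ne7, Ne5, Nf4+, Kd4, Kc4, Kb4, Kd3, ... (list truncated; more exist).
Black has legal moves and is not in check → neither.

neither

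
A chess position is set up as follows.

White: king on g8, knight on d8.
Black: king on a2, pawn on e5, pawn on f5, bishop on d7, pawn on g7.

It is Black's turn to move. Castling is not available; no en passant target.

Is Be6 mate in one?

After Be6: white king on g8; in check: yes, from the black bishop on e6.
White has 6 legal replies: Kh8, Kf8, Kh7, Kxg7, Nf7, Nxe6.
In check but a legal move exists → not checkmate.

no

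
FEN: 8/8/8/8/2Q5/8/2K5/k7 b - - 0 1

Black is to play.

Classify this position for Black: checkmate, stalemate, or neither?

stalemate

Black to move; black king on a1.
In check: no.
King squares — b1: attacked by Kc2; a2: attacked by Qc4; b2: attacked by Kc2.
Legal moves for Black: none.
Not in check and no legal moves → stalemate.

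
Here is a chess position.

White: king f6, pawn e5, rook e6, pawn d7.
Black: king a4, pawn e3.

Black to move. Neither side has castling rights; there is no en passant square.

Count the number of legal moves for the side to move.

6

Black to move; king on a4.
In check: no.
Legal moves: Kb5, Ka5, Kb4, Kb3, Ka3, e2.
Count: 6.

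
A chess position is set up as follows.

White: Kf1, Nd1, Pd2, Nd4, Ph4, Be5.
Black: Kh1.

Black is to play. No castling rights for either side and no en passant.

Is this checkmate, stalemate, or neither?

stalemate

Black to move; black king on h1.
In check: no.
King squares — g1: attacked by Kf1; g2: attacked by Kf1; h2: attacked by Be5.
Legal moves for Black: none.
Not in check and no legal moves → stalemate.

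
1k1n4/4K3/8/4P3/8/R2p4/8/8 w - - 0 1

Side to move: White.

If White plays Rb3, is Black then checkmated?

no

After Rb3: black king on b8; in check: yes, from the white rook on b3.
Black has 5 legal replies: Kc8, Ka8, Kc7, Ka7, Nb7.
In check but a legal move exists → not checkmate.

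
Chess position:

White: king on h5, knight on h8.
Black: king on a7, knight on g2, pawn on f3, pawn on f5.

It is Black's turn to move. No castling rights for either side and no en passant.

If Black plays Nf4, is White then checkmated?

After Nf4: white king on h5; in check: yes, from the black knight on f4.
White has 3 legal replies: Kh6, Kg5, Kh4.
In check but a legal move exists → not checkmate.

no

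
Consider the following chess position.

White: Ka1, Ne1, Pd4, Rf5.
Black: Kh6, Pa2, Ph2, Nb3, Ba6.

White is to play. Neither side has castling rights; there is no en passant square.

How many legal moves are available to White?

White to move; king on a1.
In check: yes, from the black knight on b3.
Legal moves: Kb2, Kxa2.
Count: 2.

2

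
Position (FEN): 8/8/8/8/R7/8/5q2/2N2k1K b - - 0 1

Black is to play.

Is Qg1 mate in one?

After Qg1: white king on h1; in check: yes, from the black queen on g1.
King squares — g1: attacked by Kf1; g2: attacked by Kf1; h2: attacked by Qg1.
White has no legal moves → checkmate.

yes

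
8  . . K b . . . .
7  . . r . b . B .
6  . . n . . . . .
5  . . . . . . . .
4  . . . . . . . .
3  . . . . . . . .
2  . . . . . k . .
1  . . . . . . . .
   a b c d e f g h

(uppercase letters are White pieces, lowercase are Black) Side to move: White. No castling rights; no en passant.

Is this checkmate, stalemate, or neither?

White to move; white king on c8.
In check: yes, from the black rook on c7.
King squares — b7: attacked by Rc7; c7: attacked by Bd8; d7: attacked by Rc7; b8: attacked by Nc6; d8: attacked by Nc6.
Legal moves for White: none.
In check with no legal moves → checkmate.

checkmate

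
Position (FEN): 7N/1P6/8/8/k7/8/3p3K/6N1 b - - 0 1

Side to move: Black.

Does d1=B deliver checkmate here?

no

After d1=B: white king on h2; in check: no.
White is not in check, so this cannot be checkmate.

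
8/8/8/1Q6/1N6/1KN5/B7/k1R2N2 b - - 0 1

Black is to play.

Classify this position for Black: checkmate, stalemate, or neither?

checkmate

Black to move; black king on a1.
In check: yes, from the white rook on c1.
King squares — b1: attacked by Rc1; a2: attacked by Kb3; b2: attacked by Kb3.
Legal moves for Black: none.
In check with no legal moves → checkmate.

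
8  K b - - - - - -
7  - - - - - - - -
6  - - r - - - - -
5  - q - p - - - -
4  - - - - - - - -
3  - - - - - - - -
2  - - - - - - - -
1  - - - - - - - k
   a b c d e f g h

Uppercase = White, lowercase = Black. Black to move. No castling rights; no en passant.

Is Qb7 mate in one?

no

After Qb7: white king on a8; in check: yes, from the black queen on b7.
White has 1 legal reply: Kxb7.
In check but a legal move exists → not checkmate.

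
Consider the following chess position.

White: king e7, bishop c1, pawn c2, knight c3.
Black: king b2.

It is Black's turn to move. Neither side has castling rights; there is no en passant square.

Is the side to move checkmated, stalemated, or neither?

neither

Black to move; black king on b2.
In check: yes, from the white bishop on c1.
King squares — a1: available; b1: attacked by Nc3; c1: available; a2: attacked by Nc3; c2: available; a3: attacked by Bc1; b3: attacked by Pc2; c3: available.
Legal moves for Black: Kxc3, Kxc2, Kxc1, Ka1.
Black is in check but has 4 legal moves → neither.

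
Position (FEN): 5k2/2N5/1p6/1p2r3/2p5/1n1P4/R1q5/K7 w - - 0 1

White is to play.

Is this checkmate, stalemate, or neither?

checkmate

White to move; white king on a1.
In check: yes, from the black knight on b3.
King squares — b1: attacked by Qc2; a2: own rook; b2: attacked by Qc2.
Legal moves for White: none.
In check with no legal moves → checkmate.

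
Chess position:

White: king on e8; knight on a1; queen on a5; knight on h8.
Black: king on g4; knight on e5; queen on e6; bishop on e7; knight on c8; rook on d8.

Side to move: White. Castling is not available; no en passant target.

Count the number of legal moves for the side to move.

White to move; king on e8.
In check: yes, from the black rook on d8.
Legal moves: Qxd8.
Count: 1.

1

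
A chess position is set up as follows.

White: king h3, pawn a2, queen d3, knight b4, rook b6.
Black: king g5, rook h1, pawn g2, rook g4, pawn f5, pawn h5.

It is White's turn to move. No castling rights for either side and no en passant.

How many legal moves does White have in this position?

White to move; king on h3.
In check: yes, from the black rook on h1.
Legal moves: none.
Count: 0.

0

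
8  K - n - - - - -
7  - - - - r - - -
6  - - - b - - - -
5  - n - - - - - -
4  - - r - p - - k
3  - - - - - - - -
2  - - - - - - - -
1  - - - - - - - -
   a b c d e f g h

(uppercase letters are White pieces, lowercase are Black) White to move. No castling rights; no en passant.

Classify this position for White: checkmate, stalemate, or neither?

White to move; white king on a8.
In check: no.
King squares — a7: attacked by Nb5; b7: attacked by Re7; b8: attacked by Bd6.
Legal moves for White: none.
Not in check and no legal moves → stalemate.

stalemate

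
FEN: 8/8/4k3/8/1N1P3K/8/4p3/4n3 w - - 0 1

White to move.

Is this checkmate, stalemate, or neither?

White to move; white king on h4.
In check: no.
Legal moves for White: Kh5, Kg5, Kg4, Kh3, Kg3, Nc6, Na6, Nd5, Nd3, Nc2, Na2, d5+.
White has 12 legal moves and is not in check → neither.

neither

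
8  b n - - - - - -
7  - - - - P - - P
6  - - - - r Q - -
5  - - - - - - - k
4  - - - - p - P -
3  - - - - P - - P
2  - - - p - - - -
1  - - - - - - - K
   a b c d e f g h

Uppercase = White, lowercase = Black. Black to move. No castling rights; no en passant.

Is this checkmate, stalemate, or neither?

checkmate

Black to move; black king on h5.
In check: yes, from the white pawn on g4.
King squares — g4: attacked by Ph3; h4: attacked by Qf6; g5: attacked by Qf6; g6: attacked by Qf6; h6: attacked by Qf6.
Legal moves for Black: none.
In check with no legal moves → checkmate.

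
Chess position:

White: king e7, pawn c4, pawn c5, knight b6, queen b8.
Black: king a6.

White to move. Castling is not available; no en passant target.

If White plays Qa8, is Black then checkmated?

After Qa8: black king on a6; in check: yes, from the white queen on a8.
King squares — a5: attacked by Qa8; b5: attacked by Pc4; b6: attacked by Pc5; a7: attacked by Qa8; b7: attacked by Qa8.
Black has no legal moves → checkmate.

yes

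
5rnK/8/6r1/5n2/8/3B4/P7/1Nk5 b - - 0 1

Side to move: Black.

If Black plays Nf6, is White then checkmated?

yes

After Nf6: white king on h8; in check: yes, from the black rook on f8.
King squares — g7: attacked by Nf5; h7: attacked by Nf6; g8: attacked by Nf6.
White has no legal moves → checkmate.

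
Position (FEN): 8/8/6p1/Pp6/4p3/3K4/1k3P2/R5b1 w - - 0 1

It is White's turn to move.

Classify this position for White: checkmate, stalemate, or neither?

White to move; white king on d3.
In check: yes, from the black pawn on e4.
Legal moves for White: Kxe4, Kd4, Ke3, Ke2, Kd2.
White is in check but has 5 legal moves → neither.

neither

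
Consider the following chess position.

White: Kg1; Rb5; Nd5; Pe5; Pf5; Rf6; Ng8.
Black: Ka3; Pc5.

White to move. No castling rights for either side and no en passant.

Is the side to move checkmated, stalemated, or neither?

neither

White to move; white king on g1.
In check: no.
Legal moves for White include: Nge7, Nh6, Rf8, Rf7, Rh6, Rg6, Re6, Rd6, Rc6, Rfb6, Ra6#, Nde7, Nc7, Nb6, Nf4, Nb4, Ne3, Nc3, ... (list truncated; more exist).
White has legal moves and is not in check → neither.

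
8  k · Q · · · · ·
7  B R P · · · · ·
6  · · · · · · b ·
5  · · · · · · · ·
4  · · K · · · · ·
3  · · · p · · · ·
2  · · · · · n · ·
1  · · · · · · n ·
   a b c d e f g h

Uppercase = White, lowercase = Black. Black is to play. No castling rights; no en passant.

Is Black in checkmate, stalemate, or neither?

Black to move; black king on a8.
In check: yes, from the white queen on c8.
King squares — a7: attacked by Rb7; b7: attacked by Qc8; b8: attacked by Ba7.
Legal moves for Black: none.
In check with no legal moves → checkmate.

checkmate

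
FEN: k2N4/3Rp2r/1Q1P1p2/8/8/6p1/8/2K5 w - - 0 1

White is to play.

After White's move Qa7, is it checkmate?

yes

After Qa7: black king on a8; in check: yes, from the white queen on a7.
King squares — a7: attacked by Rd7; b7: attacked by Qa7; b8: attacked by Qa7.
Black has no legal moves → checkmate.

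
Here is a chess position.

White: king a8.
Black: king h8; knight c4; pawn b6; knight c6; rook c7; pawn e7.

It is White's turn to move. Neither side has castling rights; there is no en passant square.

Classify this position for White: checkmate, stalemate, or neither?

stalemate

White to move; white king on a8.
In check: no.
King squares — a7: attacked by Nc6; b7: attacked by Rc7; b8: attacked by Nc6.
Legal moves for White: none.
Not in check and no legal moves → stalemate.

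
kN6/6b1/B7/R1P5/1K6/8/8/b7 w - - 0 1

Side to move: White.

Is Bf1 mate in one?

After Bf1: black king on a8; in check: yes, from the white rook on a5.
Black has 2 legal replies: Kxb8, Kb7.
In check but a legal move exists → not checkmate.

no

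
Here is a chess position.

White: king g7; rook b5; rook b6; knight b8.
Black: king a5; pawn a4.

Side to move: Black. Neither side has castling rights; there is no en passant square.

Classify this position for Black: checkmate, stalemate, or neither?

Black to move; black king on a5.
In check: yes, from the white rook on b5.
King squares — a4: own pawn; b4: attacked by Rb5; b5: attacked by Rb6; a6: attacked by Rb6; b6: attacked by Rb5.
Legal moves for Black: none.
In check with no legal moves → checkmate.

checkmate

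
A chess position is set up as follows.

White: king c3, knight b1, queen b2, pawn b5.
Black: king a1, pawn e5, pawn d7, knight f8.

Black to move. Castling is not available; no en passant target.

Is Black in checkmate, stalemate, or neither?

Black to move; black king on a1.
In check: yes, from the white queen on b2.
King squares — b1: attacked by Qb2; a2: attacked by Qb2; b2: attacked by Kc3.
Legal moves for Black: none.
In check with no legal moves → checkmate.

checkmate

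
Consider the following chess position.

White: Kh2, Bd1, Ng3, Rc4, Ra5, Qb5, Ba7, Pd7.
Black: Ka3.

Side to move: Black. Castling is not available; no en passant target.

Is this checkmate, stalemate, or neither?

checkmate

Black to move; black king on a3.
In check: yes, from the white rook on a5.
King squares — a2: attacked by Ra5; b2: attacked by Qb5; b3: attacked by Bd1; a4: attacked by Bd1; b4: attacked by Rc4.
Legal moves for Black: none.
In check with no legal moves → checkmate.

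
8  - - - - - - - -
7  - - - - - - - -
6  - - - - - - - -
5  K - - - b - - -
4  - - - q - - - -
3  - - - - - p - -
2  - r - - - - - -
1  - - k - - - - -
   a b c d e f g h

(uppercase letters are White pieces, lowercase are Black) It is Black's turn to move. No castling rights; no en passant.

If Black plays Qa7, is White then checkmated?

yes

After Qa7: white king on a5; in check: yes, from the black queen on a7.
King squares — a4: attacked by Qa7; b4: attacked by Rb2; b5: attacked by Rb2; a6: attacked by Qa7; b6: attacked by Rb2.
White has no legal moves → checkmate.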